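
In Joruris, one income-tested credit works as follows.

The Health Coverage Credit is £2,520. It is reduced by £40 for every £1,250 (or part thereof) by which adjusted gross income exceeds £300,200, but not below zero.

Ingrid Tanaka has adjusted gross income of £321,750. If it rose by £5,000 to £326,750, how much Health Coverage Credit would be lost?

At £321,750 — income exceeds £300,200 by £21,550, which is 18 full-or-partial £1,250 increments; reduction = 18 × £40 = £720, leaving £1,800.
At £326,750 — income exceeds £300,200 by £26,550, which is 22 full-or-partial £1,250 increments; reduction = 22 × £40 = £880, leaving £1,640.
Lost: £1,800 − £1,640 = £160.

£160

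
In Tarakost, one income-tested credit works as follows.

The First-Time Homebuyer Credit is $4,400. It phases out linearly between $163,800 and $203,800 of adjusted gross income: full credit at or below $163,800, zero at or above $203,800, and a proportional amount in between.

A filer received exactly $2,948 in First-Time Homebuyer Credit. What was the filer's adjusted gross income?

$177,000

$2,948 is 2,948/4,400 of the full $4,400, so 1,452/4,400 of the $40,000 range has been used: income = $163,800 + $40,000 × 1,452/4,400 = $177,000.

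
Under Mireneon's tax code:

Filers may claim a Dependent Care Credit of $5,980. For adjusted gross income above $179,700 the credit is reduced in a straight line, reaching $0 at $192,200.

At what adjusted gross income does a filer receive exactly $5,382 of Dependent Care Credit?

$180,950

$5,382 is 5,382/5,980 of the full $5,980, so 598/5,980 of the $12,500 range has been used: income = $179,700 + $12,500 × 598/5,980 = $180,950.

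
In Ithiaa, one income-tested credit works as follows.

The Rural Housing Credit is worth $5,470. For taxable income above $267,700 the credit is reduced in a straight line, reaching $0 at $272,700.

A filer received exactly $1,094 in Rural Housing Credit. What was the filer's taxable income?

$1,094 is 1,094/5,470 of the full $5,470, so 4,376/5,470 of the $5,000 range has been used: income = $267,700 + $5,000 × 4,376/5,470 = $271,700.

$271,700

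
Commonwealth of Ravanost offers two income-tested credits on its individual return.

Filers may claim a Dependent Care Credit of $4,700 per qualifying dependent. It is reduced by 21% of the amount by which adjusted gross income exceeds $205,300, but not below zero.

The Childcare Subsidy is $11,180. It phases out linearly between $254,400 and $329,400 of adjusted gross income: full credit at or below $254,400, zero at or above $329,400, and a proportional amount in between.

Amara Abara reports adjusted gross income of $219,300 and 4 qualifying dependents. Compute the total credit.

Dependent Care Credit: base = 4 × $4,700 = $18,800. 21% of the $14,000 excess over $205,300 is $2,940; credit = $18,800 − $2,940 = $15,860.
Childcare Subsidy: $219,300 is at or below the $254,400 threshold, so the full $11,180 applies.
Total: $15,860 + $11,180 = $27,040.

$27,040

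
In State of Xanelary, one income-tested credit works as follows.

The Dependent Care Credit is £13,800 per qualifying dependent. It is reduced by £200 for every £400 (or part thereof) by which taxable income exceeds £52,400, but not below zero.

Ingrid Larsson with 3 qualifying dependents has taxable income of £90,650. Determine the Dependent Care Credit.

£22,200

Dependent Care Credit: base = 3 × £13,800 = £41,400. income exceeds £52,400 by £38,250, which is 96 full-or-partial £400 increments; reduction = 96 × £200 = £19,200, leaving £22,200.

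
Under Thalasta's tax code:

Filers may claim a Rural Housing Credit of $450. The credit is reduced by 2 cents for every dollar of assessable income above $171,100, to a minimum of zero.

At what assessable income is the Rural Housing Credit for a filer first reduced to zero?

$193,600

The credit falls by 2% of each dollar above $171,100, so it reaches zero when the excess is $450 / 2% = $22,500: income = $171,100 + $22,500 = $193,600.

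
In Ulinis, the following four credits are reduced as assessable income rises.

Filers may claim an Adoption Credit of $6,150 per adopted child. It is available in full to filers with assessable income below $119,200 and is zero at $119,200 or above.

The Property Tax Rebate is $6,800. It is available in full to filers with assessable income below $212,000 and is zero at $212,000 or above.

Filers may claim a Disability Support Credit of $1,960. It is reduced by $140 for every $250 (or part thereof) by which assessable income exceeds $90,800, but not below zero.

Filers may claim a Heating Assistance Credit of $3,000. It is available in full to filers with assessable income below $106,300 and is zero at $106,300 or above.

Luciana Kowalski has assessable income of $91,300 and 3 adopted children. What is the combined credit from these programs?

Adoption Credit: base = 3 × $6,150 = $18,450. $91,300 is below the $119,200 cutoff, so the full $18,450 applies.
Property Tax Rebate: $91,300 is below the $212,000 cutoff, so the full $6,800 applies.
Disability Support Credit: income exceeds $90,800 by $500, which is 2 full-or-partial $250 increments; reduction = 2 × $140 = $280, leaving $1,680.
Heating Assistance Credit: $91,300 is below the $106,300 cutoff, so the full $3,000 applies.
Total: $18,450 + $6,800 + $1,680 + $3,000 = $29,930.

$29,930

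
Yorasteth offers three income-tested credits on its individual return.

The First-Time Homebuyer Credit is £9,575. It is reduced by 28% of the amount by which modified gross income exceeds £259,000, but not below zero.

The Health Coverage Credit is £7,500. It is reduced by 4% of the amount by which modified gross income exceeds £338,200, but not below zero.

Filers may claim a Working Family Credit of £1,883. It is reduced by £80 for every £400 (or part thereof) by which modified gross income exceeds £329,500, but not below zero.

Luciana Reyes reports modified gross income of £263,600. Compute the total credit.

£17,670

First-Time Homebuyer Credit: 28% of the £4,600 excess over £259,000 is £1,288; credit = £9,575 − £1,288 = £8,287.
Health Coverage Credit: £263,600 is at or below the £338,200 threshold, so the full £7,500 applies.
Working Family Credit: £263,600 is at or below the £329,500 threshold, so the full £1,883 applies.
Total: £8,287 + £7,500 + £1,883 = £17,670.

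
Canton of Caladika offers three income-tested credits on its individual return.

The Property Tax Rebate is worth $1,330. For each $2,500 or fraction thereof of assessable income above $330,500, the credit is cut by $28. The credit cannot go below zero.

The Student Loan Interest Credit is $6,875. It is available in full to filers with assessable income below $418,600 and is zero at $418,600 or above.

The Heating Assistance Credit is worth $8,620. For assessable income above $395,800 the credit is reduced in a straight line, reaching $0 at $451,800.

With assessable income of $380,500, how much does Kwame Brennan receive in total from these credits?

Property Tax Rebate: income exceeds $330,500 by $50,000, which is 20 full-or-partial $2,500 increments; reduction = 20 × $28 = $560, leaving $770.
Student Loan Interest Credit: $380,500 is below the $418,600 cutoff, so the full $6,875 applies.
Heating Assistance Credit: $380,500 is at or below the $395,800 threshold, so the full $8,620 applies.
Total: $770 + $6,875 + $8,620 = $16,265.

$16,265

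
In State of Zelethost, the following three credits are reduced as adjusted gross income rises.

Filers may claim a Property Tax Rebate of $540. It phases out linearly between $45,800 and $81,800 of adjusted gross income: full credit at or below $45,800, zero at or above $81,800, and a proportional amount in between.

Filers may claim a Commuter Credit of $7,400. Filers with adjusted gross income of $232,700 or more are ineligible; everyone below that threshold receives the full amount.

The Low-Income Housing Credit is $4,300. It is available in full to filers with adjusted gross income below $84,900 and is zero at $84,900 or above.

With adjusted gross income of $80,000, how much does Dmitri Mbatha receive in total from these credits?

Property Tax Rebate: $80,000 is $34,200 into a $36,000 phase-out range, leaving 1,800/36,000 of the credit: $540 × 1,800/36,000 = $27.
Commuter Credit: $80,000 is below the $232,700 cutoff, so the full $7,400 applies.
Low-Income Housing Credit: $80,000 is below the $84,900 cutoff, so the full $4,300 applies.
Total: $27 + $7,400 + $4,300 = $11,727.

$11,727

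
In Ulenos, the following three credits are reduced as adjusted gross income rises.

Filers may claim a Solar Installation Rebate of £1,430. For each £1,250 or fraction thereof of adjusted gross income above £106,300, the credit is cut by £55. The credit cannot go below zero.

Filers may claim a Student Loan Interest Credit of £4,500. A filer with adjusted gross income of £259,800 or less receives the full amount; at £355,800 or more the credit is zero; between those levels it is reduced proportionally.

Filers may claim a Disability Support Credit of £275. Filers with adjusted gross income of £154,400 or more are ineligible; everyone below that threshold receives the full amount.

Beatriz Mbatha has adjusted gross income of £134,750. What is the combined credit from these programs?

Solar Installation Rebate: income exceeds £106,300 by £28,450, which is 23 full-or-partial £1,250 increments; reduction = 23 × £55 = £1,265, leaving £165.
Student Loan Interest Credit: £134,750 is at or below the £259,800 threshold, so the full £4,500 applies.
Disability Support Credit: £134,750 is below the £154,400 cutoff, so the full £275 applies.
Total: £165 + £4,500 + £275 = £4,940.

£4,940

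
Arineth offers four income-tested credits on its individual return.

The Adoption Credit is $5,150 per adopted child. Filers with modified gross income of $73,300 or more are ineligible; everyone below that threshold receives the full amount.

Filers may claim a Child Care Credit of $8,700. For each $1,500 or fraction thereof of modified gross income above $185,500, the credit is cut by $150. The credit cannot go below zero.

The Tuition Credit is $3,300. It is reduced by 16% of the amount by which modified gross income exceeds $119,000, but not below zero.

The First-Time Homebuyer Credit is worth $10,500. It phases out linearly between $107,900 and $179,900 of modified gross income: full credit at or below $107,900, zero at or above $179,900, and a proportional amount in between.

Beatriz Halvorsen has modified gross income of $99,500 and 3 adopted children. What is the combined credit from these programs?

$22,500

Adoption Credit: base = 3 × $5,150 = $15,450. $99,500 meets or exceeds the $73,300 cutoff, so the credit is $0.
Child Care Credit: $99,500 is at or below the $185,500 threshold, so the full $8,700 applies.
Tuition Credit: $99,500 is at or below the $119,000 threshold, so the full $3,300 applies.
First-Time Homebuyer Credit: $99,500 is at or below the $107,900 threshold, so the full $10,500 applies.
Total: $0 + $8,700 + $3,300 + $10,500 = $22,500.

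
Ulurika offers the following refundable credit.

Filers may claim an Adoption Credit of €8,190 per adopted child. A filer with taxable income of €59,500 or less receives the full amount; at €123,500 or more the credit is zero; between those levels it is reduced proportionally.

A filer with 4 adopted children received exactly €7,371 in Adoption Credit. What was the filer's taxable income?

Full credit = 4 × €8,190 = €32,760.
€7,371 is 7,371/32,760 of the full €32,760, so 25,389/32,760 of the €64,000 range has been used: income = €59,500 + €64,000 × 25,389/32,760 = €109,100.

€109,100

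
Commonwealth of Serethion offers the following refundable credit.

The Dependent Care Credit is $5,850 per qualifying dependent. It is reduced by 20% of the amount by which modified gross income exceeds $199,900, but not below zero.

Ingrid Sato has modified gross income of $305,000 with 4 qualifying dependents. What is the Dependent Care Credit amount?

$2,380

Dependent Care Credit: base = 4 × $5,850 = $23,400. 20% of the $105,100 excess over $199,900 is $21,020; credit = $23,400 − $21,020 = $2,380.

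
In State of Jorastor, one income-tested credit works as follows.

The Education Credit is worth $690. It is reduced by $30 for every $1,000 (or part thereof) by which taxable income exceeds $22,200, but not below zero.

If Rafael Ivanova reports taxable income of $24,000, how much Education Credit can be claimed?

$630

Education Credit: income exceeds $22,200 by $1,800, which is 2 full-or-partial $1,000 increments; reduction = 2 × $30 = $60, leaving $630.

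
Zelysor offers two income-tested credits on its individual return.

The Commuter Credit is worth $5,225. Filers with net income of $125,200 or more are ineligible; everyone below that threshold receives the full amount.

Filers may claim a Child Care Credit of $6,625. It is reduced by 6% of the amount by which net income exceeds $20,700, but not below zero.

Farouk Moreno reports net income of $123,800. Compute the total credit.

$5,664

Commuter Credit: $123,800 is below the $125,200 cutoff, so the full $5,225 applies.
Child Care Credit: 6% of the $103,100 excess over $20,700 is $6,186; credit = $6,625 − $6,186 = $439.
Total: $5,225 + $439 = $5,664.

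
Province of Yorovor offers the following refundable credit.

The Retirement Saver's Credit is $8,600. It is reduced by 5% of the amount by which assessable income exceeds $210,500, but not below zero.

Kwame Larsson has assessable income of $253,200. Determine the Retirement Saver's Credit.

$6,465

Retirement Saver's Credit: 5% of the $42,700 excess over $210,500 is $2,135; credit = $8,600 − $2,135 = $6,465.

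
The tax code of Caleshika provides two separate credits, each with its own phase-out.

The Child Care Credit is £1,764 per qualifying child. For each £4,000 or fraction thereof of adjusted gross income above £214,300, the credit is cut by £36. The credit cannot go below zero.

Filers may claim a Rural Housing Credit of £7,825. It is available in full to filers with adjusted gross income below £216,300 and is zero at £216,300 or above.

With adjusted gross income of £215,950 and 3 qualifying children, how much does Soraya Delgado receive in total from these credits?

£13,081

Child Care Credit: base = 3 × £1,764 = £5,292. income exceeds £214,300 by £1,650, which is 1 full-or-partial £4,000 increment; reduction = 1 × £36 = £36, leaving £5,256.
Rural Housing Credit: £215,950 is below the £216,300 cutoff, so the full £7,825 applies.
Total: £5,256 + £7,825 = £13,081.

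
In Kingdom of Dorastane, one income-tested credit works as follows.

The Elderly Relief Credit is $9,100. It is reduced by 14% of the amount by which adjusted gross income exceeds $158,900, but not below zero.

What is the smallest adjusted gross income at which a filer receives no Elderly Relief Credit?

$223,900

The credit falls by 14% of each dollar above $158,900, so it reaches zero when the excess is $9,100 / 14% = $65,000: income = $158,900 + $65,000 = $223,900.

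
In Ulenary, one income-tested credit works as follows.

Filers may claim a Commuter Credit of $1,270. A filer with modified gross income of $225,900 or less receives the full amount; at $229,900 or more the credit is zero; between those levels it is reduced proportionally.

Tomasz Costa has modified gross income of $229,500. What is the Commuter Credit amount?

$127

Commuter Credit: $229,500 is $3,600 into a $4,000 phase-out range, leaving 400/4,000 of the credit: $1,270 × 400/4,000 = $127.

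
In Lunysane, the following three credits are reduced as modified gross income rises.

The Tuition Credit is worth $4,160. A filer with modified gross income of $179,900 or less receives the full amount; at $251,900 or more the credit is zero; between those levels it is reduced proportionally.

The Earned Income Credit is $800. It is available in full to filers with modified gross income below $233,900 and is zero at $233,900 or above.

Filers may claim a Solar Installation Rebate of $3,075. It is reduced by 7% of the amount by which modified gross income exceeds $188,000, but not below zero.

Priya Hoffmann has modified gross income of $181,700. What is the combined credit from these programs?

Tuition Credit: $181,700 is $1,800 into a $72,000 phase-out range, leaving 70,200/72,000 of the credit: $4,160 × 70,200/72,000 = $4,056.
Earned Income Credit: $181,700 is below the $233,900 cutoff, so the full $800 applies.
Solar Installation Rebate: $181,700 is at or below the $188,000 threshold, so the full $3,075 applies.
Total: $4,056 + $800 + $3,075 = $7,931.

$7,931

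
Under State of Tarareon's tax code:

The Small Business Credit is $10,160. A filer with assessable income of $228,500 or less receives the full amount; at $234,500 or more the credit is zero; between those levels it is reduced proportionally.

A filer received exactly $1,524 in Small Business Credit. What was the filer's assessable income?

$1,524 is 1,524/10,160 of the full $10,160, so 8,636/10,160 of the $6,000 range has been used: income = $228,500 + $6,000 × 8,636/10,160 = $233,600.

$233,600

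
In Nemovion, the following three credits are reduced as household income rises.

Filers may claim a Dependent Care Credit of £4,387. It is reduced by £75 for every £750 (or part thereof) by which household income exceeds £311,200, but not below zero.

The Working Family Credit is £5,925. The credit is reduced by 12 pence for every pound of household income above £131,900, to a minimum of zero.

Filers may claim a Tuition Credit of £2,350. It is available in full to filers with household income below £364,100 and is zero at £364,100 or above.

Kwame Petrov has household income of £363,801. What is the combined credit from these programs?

Dependent Care Credit: income exceeds £311,200 by £52,601 → 71 increments × £75 = £5,325 ≥ base, so the credit is £0.
Working Family Credit: 12% of the £231,901 excess over £131,900 is £27,828.12 ≥ base, so the credit is £0.
Tuition Credit: £363,801 is below the £364,100 cutoff, so the full £2,350 applies.
Total: £0 + £0 + £2,350 = £2,350.

£2,350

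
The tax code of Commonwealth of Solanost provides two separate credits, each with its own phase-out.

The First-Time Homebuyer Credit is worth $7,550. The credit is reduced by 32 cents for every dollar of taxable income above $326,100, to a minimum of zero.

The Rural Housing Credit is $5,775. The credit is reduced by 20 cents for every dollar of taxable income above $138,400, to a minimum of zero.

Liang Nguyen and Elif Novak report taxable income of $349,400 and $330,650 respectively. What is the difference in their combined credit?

$6,000

Liang ($349,400): First-Time Homebuyer Credit: 32% of the $23,300 excess over $326,100 is $7,456; credit = $7,550 − $7,456 = $94. Rural Housing Credit: 20% of the $211,000 excess over $138,400 is $42,200 ≥ base, so the credit is $0. total $94 + $0 = $94
Elif ($330,650): First-Time Homebuyer Credit: 32% of the $4,550 excess over $326,100 is $1,456; credit = $7,550 − $1,456 = $6,094. Rural Housing Credit: 20% of the $192,250 excess over $138,400 is $38,450 ≥ base, so the credit is $0. total $6,094 + $0 = $6,094
Difference: |$94 − $6,094| = $6,000.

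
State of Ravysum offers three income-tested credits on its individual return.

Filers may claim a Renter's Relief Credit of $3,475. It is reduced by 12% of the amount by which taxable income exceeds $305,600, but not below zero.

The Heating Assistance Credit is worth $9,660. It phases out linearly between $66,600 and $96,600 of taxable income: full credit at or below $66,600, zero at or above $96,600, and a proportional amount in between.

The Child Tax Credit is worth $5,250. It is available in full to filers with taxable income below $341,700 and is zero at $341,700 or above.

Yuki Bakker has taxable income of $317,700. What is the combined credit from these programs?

$7,273

Renter's Relief Credit: 12% of the $12,100 excess over $305,600 is $1,452; credit = $3,475 − $1,452 = $2,023.
Heating Assistance Credit: $317,700 is at or above $96,600, so the credit is $0.
Child Tax Credit: $317,700 is below the $341,700 cutoff, so the full $5,250 applies.
Total: $2,023 + $0 + $5,250 = $7,273.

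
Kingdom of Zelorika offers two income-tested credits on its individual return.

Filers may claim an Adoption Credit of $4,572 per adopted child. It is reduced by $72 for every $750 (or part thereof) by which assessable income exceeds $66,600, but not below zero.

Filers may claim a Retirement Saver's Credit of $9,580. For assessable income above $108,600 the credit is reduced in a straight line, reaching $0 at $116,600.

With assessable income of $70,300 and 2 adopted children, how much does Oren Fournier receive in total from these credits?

Adoption Credit: base = 2 × $4,572 = $9,144. income exceeds $66,600 by $3,700, which is 5 full-or-partial $750 increments; reduction = 5 × $72 = $360, leaving $8,784.
Retirement Saver's Credit: $70,300 is at or below the $108,600 threshold, so the full $9,580 applies.
Total: $8,784 + $9,580 = $18,364.

$18,364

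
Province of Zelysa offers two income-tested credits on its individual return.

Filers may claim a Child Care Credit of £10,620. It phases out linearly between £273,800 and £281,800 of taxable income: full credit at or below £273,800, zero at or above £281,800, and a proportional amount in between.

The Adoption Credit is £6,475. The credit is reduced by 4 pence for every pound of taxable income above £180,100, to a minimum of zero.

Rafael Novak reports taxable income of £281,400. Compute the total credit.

£2,954

Child Care Credit: £281,400 is £7,600 into a £8,000 phase-out range, leaving 400/8,000 of the credit: £10,620 × 400/8,000 = £531.
Adoption Credit: 4% of the £101,300 excess over £180,100 is £4,052; credit = £6,475 − £4,052 = £2,423.
Total: £531 + £2,423 = £2,954.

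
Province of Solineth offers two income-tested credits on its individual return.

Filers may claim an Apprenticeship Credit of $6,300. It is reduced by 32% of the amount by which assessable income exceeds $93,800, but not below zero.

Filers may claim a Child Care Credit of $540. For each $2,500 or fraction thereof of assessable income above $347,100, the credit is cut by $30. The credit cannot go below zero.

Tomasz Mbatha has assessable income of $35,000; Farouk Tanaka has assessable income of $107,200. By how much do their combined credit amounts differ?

Tomasz ($35,000): Apprenticeship Credit: $35,000 is at or below the $93,800 threshold, so the full $6,300 applies. Child Care Credit: $35,000 is at or below the $347,100 threshold, so the full $540 applies. total $6,300 + $540 = $6,840
Farouk ($107,200): Apprenticeship Credit: 32% of the $13,400 excess over $93,800 is $4,288; credit = $6,300 − $4,288 = $2,012. Child Care Credit: $107,200 is at or below the $347,100 threshold, so the full $540 applies. total $2,012 + $540 = $2,552
Difference: |$6,840 − $2,552| = $4,288.

$4,288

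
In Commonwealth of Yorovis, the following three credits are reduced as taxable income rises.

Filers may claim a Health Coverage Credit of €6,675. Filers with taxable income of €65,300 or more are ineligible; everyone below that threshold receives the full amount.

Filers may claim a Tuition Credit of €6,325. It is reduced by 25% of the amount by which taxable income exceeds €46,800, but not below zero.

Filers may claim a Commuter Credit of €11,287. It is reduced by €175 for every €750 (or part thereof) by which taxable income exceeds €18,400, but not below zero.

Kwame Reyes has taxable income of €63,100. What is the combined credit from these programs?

€9,712

Health Coverage Credit: €63,100 is below the €65,300 cutoff, so the full €6,675 applies.
Tuition Credit: 25% of the €16,300 excess over €46,800 is €4,075; credit = €6,325 − €4,075 = €2,250.
Commuter Credit: income exceeds €18,400 by €44,700, which is 60 full-or-partial €750 increments; reduction = 60 × €175 = €10,500, leaving €787.
Total: €6,675 + €2,250 + €787 = €9,712.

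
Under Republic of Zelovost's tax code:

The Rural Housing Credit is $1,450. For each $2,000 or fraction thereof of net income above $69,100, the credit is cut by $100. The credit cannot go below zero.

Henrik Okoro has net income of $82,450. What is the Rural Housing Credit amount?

Rural Housing Credit: income exceeds $69,100 by $13,350, which is 7 full-or-partial $2,000 increments; reduction = 7 × $100 = $700, leaving $750.

$750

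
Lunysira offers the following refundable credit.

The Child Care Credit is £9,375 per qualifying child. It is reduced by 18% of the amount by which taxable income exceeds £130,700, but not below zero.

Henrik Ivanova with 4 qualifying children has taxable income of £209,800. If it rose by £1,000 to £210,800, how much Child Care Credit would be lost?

At £209,800 — base = 4 × £9,375 = £37,500. 18% of the £79,100 excess over £130,700 is £14,238; credit = £37,500 − £14,238 = £23,262.
At £210,800 — base = 4 × £9,375 = £37,500. 18% of the £80,100 excess over £130,700 is £14,418; credit = £37,500 − £14,418 = £23,082.
Lost: £23,262 − £23,082 = £180.

£180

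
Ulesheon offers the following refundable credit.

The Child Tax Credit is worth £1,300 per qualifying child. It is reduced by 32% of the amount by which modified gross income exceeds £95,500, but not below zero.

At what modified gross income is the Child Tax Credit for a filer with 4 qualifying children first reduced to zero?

£111,750

Full credit = 4 × £1,300 = £5,200.
The credit falls by 32% of each pound above £95,500, so it reaches zero when the excess is £5,200 / 32% = £16,250: income = £95,500 + £16,250 = £111,750.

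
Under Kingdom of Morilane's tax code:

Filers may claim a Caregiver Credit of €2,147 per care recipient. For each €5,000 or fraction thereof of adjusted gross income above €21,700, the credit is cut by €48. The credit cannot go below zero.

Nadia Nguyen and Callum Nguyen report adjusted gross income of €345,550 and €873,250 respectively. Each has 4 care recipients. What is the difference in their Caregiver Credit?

Nadia (€345,550): Caregiver Credit: base = 4 × €2,147 = €8,588. income exceeds €21,700 by €323,850, which is 65 full-or-partial €5,000 increments; reduction = 65 × €48 = €3,120, leaving €5,468.
Callum (€873,250): Caregiver Credit: base = 4 × €2,147 = €8,588. income exceeds €21,700 by €851,550, which is 171 full-or-partial €5,000 increments; reduction = 171 × €48 = €8,208, leaving €380.
Difference: |€5,468 − €380| = €5,088.

€5,088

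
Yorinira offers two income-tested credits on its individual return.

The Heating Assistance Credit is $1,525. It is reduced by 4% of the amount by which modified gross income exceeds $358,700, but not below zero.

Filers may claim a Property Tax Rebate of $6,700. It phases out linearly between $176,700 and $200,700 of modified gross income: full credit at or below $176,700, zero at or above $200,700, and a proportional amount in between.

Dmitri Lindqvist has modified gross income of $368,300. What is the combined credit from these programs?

Heating Assistance Credit: 4% of the $9,600 excess over $358,700 is $384; credit = $1,525 − $384 = $1,141.
Property Tax Rebate: $368,300 is at or above $200,700, so the credit is $0.
Total: $1,141 + $0 = $1,141.

$1,141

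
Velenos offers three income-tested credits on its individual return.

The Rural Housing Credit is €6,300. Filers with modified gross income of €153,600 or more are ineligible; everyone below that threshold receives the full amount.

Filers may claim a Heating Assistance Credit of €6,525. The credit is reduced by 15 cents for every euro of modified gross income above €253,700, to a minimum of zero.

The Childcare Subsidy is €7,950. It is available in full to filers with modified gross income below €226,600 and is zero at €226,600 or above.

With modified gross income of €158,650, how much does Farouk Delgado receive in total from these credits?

€14,475

Rural Housing Credit: €158,650 meets or exceeds the €153,600 cutoff, so the credit is €0.
Heating Assistance Credit: €158,650 is at or below the €253,700 threshold, so the full €6,525 applies.
Childcare Subsidy: €158,650 is below the €226,600 cutoff, so the full €7,950 applies.
Total: €0 + €6,525 + €7,950 = €14,475.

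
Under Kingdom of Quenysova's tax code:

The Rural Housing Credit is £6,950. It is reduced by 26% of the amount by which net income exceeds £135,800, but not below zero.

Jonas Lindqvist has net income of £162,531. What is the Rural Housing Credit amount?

£0

Rural Housing Credit: 26% of the £26,731 excess over £135,800 is £6,950.06 ≥ base, so the credit is £0.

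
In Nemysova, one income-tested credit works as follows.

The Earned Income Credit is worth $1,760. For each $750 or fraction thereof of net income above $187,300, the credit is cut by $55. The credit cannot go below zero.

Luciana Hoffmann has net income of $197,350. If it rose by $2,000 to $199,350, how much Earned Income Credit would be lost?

At $197,350 — income exceeds $187,300 by $10,050, which is 14 full-or-partial $750 increments; reduction = 14 × $55 = $770, leaving $990.
At $199,350 — income exceeds $187,300 by $12,050, which is 17 full-or-partial $750 increments; reduction = 17 × $55 = $935, leaving $825.
Lost: $990 − $825 = $165.

$165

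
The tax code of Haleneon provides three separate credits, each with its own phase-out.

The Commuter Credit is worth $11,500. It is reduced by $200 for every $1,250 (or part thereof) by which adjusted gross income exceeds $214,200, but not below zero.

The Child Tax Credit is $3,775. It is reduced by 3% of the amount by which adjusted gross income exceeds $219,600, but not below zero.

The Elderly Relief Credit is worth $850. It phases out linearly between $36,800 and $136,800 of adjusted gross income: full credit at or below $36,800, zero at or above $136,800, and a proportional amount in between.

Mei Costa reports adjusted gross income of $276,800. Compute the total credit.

$3,359

Commuter Credit: income exceeds $214,200 by $62,600, which is 51 full-or-partial $1,250 increments; reduction = 51 × $200 = $10,200, leaving $1,300.
Child Tax Credit: 3% of the $57,200 excess over $219,600 is $1,716; credit = $3,775 − $1,716 = $2,059.
Elderly Relief Credit: $276,800 is at or above $136,800, so the credit is $0.
Total: $1,300 + $2,059 + $0 = $3,359.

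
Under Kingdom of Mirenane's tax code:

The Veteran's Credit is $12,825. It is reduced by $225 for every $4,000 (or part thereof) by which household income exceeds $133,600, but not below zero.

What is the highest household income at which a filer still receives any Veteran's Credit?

$357,600

After 56 increments the reduction is 56 × $225 = $12,600, leaving $225; one more increment wipes it out. Increment 56 ends at excess 56 × $4,000 = $224,000, so the highest qualifying income is $133,600 + $224,000 = $357,600.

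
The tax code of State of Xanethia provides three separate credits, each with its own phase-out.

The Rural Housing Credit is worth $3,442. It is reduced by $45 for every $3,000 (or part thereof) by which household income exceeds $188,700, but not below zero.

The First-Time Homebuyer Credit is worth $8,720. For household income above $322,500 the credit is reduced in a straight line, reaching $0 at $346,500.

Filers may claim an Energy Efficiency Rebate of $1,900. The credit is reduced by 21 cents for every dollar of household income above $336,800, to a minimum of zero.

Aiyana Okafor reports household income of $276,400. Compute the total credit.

$12,712

Rural Housing Credit: income exceeds $188,700 by $87,700, which is 30 full-or-partial $3,000 increments; reduction = 30 × $45 = $1,350, leaving $2,092.
First-Time Homebuyer Credit: $276,400 is at or below the $322,500 threshold, so the full $8,720 applies.
Energy Efficiency Rebate: $276,400 is at or below the $336,800 threshold, so the full $1,900 applies.
Total: $2,092 + $8,720 + $1,900 = $12,712.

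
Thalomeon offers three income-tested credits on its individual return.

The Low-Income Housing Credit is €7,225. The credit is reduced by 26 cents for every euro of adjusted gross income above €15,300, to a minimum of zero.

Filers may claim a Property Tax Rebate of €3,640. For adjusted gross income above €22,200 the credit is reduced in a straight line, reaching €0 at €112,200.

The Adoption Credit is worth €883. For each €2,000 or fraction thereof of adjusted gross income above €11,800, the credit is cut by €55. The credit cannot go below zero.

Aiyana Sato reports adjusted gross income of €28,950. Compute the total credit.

Low-Income Housing Credit: 26% of the €13,650 excess over €15,300 is €3,549; credit = €7,225 − €3,549 = €3,676.
Property Tax Rebate: €28,950 is €6,750 into a €90,000 phase-out range, leaving 83,250/90,000 of the credit: €3,640 × 83,250/90,000 = €3,367.
Adoption Credit: income exceeds €11,800 by €17,150, which is 9 full-or-partial €2,000 increments; reduction = 9 × €55 = €495, leaving €388.
Total: €3,676 + €3,367 + €388 = €7,431.

€7,431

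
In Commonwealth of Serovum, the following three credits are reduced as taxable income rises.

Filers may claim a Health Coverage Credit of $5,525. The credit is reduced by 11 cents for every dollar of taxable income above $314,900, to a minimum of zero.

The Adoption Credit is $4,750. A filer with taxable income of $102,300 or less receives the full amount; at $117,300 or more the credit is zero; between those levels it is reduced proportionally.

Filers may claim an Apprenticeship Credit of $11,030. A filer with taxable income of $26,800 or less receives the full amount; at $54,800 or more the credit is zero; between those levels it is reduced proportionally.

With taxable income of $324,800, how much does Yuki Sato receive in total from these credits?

$4,436

Health Coverage Credit: 11% of the $9,900 excess over $314,900 is $1,089; credit = $5,525 − $1,089 = $4,436.
Adoption Credit: $324,800 is at or above $117,300, so the credit is $0.
Apprenticeship Credit: $324,800 is at or above $54,800, so the credit is $0.
Total: $4,436 + $0 + $0 = $4,436.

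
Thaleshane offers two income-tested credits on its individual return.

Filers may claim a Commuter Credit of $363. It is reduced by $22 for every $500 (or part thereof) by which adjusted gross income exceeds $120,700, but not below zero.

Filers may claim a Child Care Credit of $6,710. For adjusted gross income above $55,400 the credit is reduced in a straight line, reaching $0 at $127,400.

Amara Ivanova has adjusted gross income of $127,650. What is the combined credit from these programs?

Commuter Credit: income exceeds $120,700 by $6,950, which is 14 full-or-partial $500 increments; reduction = 14 × $22 = $308, leaving $55.
Child Care Credit: $127,650 is at or above $127,400, so the credit is $0.
Total: $55 + $0 = $55.

$55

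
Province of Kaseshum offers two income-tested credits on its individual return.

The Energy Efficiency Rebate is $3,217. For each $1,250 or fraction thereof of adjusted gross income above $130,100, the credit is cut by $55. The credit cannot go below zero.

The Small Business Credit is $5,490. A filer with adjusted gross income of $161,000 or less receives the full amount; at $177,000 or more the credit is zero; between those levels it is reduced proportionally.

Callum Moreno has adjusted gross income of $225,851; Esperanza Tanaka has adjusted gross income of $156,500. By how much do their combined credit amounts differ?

Callum ($225,851): Energy Efficiency Rebate: income exceeds $130,100 by $95,751 → 77 increments × $55 = $4,235 ≥ base, so the credit is $0. Small Business Credit: $225,851 is at or above $177,000, so the credit is $0. total $0 + $0 = $0
Esperanza ($156,500): Energy Efficiency Rebate: income exceeds $130,100 by $26,400, which is 22 full-or-partial $1,250 increments; reduction = 22 × $55 = $1,210, leaving $2,007. Small Business Credit: $156,500 is at or below the $161,000 threshold, so the full $5,490 applies. total $2,007 + $5,490 = $7,497
Difference: |$0 − $7,497| = $7,497.

$7,497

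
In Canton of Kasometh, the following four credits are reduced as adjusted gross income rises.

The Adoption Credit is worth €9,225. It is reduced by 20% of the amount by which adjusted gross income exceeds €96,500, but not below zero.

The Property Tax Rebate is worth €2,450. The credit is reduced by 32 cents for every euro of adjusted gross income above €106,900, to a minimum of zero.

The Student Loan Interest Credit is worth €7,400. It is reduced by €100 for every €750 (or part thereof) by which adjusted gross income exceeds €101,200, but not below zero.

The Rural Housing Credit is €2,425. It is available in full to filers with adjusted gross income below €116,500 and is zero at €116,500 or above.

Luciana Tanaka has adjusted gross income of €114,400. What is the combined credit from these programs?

€13,720

Adoption Credit: 20% of the €17,900 excess over €96,500 is €3,580; credit = €9,225 − €3,580 = €5,645.
Property Tax Rebate: 32% of the €7,500 excess over €106,900 is €2,400; credit = €2,450 − €2,400 = €50.
Student Loan Interest Credit: income exceeds €101,200 by €13,200, which is 18 full-or-partial €750 increments; reduction = 18 × €100 = €1,800, leaving €5,600.
Rural Housing Credit: €114,400 is below the €116,500 cutoff, so the full €2,425 applies.
Total: €5,645 + €50 + €5,600 + €2,425 = €13,720.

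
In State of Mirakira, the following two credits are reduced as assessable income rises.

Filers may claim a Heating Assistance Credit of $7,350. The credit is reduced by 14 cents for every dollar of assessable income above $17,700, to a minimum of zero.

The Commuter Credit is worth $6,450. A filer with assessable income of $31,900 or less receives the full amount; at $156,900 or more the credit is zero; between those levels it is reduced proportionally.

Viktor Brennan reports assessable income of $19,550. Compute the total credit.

$13,541

Heating Assistance Credit: 14% of the $1,850 excess over $17,700 is $259; credit = $7,350 − $259 = $7,091.
Commuter Credit: $19,550 is at or below the $31,900 threshold, so the full $6,450 applies.
Total: $7,091 + $6,450 = $13,541.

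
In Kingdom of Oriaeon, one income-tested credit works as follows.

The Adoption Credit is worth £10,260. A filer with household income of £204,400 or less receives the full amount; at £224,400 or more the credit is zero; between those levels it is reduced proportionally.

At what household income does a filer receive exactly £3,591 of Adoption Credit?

£217,400

£3,591 is 3,591/10,260 of the full £10,260, so 6,669/10,260 of the £20,000 range has been used: income = £204,400 + £20,000 × 6,669/10,260 = £217,400.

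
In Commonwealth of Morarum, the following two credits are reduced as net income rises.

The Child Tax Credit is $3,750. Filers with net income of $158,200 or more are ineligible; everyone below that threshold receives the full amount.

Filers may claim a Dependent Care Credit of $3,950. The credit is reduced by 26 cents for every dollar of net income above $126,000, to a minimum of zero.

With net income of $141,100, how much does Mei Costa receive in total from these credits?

$3,774

Child Tax Credit: $141,100 is below the $158,200 cutoff, so the full $3,750 applies.
Dependent Care Credit: 26% of the $15,100 excess over $126,000 is $3,926; credit = $3,950 − $3,926 = $24.
Total: $3,750 + $24 = $3,774.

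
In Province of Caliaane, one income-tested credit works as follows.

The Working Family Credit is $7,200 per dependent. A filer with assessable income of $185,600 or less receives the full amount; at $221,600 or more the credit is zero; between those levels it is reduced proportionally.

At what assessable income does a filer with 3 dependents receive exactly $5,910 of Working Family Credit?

$211,750

Full credit = 3 × $7,200 = $21,600.
$5,910 is 5,910/21,600 of the full $21,600, so 15,690/21,600 of the $36,000 range has been used: income = $185,600 + $36,000 × 15,690/21,600 = $211,750.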